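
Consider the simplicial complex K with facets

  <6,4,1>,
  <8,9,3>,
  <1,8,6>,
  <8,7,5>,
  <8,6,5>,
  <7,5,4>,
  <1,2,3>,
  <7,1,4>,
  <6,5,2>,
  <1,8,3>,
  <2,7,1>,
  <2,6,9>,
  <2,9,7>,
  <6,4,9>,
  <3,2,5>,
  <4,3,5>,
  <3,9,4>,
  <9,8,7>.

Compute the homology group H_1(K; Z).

Take the total order 1 < 2 < 3 < 4 < 5 < 6 < 7 < 8 < 9 on the vertex set. Then K (dimension 2) consists of the simplices:

  0-simplices (9): [1], [2], [3], [4], [5], [6], [7], [8], [9]
  1-simplices (27): (27 of them)
  2-simplices (18): [1,2,3], [1,2,7], [1,3,8], [1,4,6], [1,4,7], [1,6,8], [2,3,5], [2,5,6], [2,6,9], [2,7,9], [3,4,5], [3,4,9], [3,8,9], [4,5,7], [4,6,9], [5,6,8], [5,7,8], [7,8,9]

giving chain groups C_0 ≅ Z^9, C_1 ≅ Z^27, C_2 ≅ Z^18.

The boundary map ∂_1: C_1 → C_0 sends each edge [p,q] (with p < q) to q − p. For instance
  ∂[6,9] = [9] − [6].
This gives a 9×27 integer matrix of rank 8; reducing to Smith normal form yields diagonal entries (1,1,1,1,1,1,1,1).

Boundary ∂_2: C_2 → C_1 sends each 2-simplex [p,q,r] to [q,r] − [p,r] + [p,q]. For instance
  ∂[3,4,9] = [4,9] − [3,9] + [3,4],
  ∂[3,4,5] = [4,5] − [3,5] + [3,4].
This gives a 27×18 integer matrix of rank 17; reducing to Smith normal form yields diagonal entries (1,1,1,1,1,1,1,1,1,1,1,1,1,1,1,1,1).

Now H_k = ker ∂_k / im ∂_{k+1}, so:

  H_1: rank ker ∂_1 − rank ∂_2 = (27 − 8) − 17 = 2, and the invariant factors of ∂_2 are all 1, so H_1 = Z^2.

(K is a triangulation of the torus T^2.)

H_1 ≅ Z^2.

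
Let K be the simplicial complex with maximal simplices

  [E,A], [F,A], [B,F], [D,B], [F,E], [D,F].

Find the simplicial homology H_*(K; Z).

Take the total order A < B < D < E < F on the vertex set. Then K (dimension 1) consists of the simplices:

  0-simplices (5): A, B, D, E, F
  1-simplices (6): AE, AF, BD, BF, DF, EF

so the chain groups are C_0 ≅ Z^5, C_1 ≅ Z^6.

∂_1: C_1 → C_0 maps an edge to its endpoints' difference, ∂[p,q] = q − p. For instance
  ∂BF = F − B.
As a 5×6 matrix over Z this has rank 4, with invariant factors (1,1,1,1).

Now H_k = ker ∂_k / im ∂_{k+1}, so:

  H_0: rank C_0 − rank ∂_1 = 5 − 4 = 1, and the invariant factors of ∂_1 are all 1, so H_0 = Z.
  H_1: rank ker ∂_1 − rank ∂_2 = (6 − 4) − 0 = 2, and there is no ∂_2, so H_1 = Z^2.

As a check, the Euler characteristic is 5 − 6 = -1, which agrees with 1 − 2 = -1.

H_0 = Z,  H_1 = Z^2.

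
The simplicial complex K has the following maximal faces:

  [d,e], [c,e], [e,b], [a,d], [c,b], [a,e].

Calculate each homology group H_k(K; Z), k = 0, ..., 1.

H_0 = Z,  H_1 = Z^2.

Take the total order a < b < c < d < e on the vertex set. Then K (dimension 1) consists of the simplices:

  0-simplices (5): a, b, c, d, e
  1-simplices (6): ad, ae, bc, be, ce, de

giving chain groups C_0 ≅ Z^5, C_1 ≅ Z^6.

∂_1: C_1 → C_0 maps an edge to its endpoints' difference, ∂[p,q] = q − p.
This gives a 5×6 integer matrix of rank 4; reducing to Smith normal form yields diagonal entries (1,1,1,1).

From H_k ≅ ker(∂_k) / im(∂_{k+1}) we obtain:

  H_0: rank C_0 − rank ∂_1 = 5 − 4 = 1, and the invariant factors of ∂_1 are all 1, so H_0 = Z.
  H_1: rank ker ∂_1 − rank ∂_2 = (6 − 4) − 0 = 2, and there is no ∂_2, so H_1 = Z^2.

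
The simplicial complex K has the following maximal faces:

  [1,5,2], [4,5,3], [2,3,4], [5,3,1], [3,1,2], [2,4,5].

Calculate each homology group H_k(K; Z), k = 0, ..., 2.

H_0 = Z,  H_1 = 0,  H_2 = Z.

We work with the vertex ordering 1 < 2 < 3 < 4 < 5. The simplices of K, each written with vertices in increasing order, are:

  0-simplices (5): [1], [2], [3], [4], [5]
  1-simplices (9): [1,2], [1,3], [1,5], [2,3], [2,4], [2,5], [3,4], [3,5], [4,5]
  2-simplices (6): [1,2,3], [1,2,5], [1,3,5], [2,3,4], [2,4,5], [3,4,5]

Hence C_0 ≅ Z^5, C_1 ≅ Z^9, C_2 ≅ Z^6.

Boundary ∂_1: C_1 → C_0 is given by ∂[p,q] = [q] − [p]. For instance
  ∂[2,4] = [4] − [2].
The 5×9 boundary matrix has rank 4 and Smith normal form diag(1,1,1,1).

∂_2: C_2 → C_1 maps a triangle to the signed sum of its edges. For instance
  ∂[2,4,5] = [4,5] − [2,5] + [2,4],
  ∂[3,4,5] = [4,5] − [3,5] + [3,4].
This gives a 9×6 integer matrix of rank 5; reducing to Smith normal form yields diagonal entries (1,1,1,1,1).

Computing H_k = (kernel of ∂_k) / (image of ∂_{k+1}):

  H_0: rank C_0 − rank ∂_1 = 5 − 4 = 1, and the invariant factors of ∂_1 are all 1, so H_0 = Z.
  H_1: rank ker ∂_1 − rank ∂_2 = (9 − 4) − 5 = 0, and the invariant factors of ∂_2 are all 1, so H_1 = 0.
  H_2: rank ker ∂_2 − rank ∂_3 = (6 − 5) − 0 = 1, and there is no ∂_3, so H_2 = Z.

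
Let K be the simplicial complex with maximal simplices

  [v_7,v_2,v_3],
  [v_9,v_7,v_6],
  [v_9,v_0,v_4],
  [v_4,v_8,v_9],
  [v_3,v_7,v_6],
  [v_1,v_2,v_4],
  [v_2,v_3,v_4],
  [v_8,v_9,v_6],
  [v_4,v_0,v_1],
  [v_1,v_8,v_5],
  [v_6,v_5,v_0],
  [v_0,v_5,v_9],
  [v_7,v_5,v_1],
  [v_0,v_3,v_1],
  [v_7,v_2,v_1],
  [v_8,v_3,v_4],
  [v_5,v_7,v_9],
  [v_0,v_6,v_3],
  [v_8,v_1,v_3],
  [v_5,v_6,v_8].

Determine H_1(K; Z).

H_1 = Z × Z/2.

K has 10 vertices, 30 edges, 20 triangles.
rank ∂_1 = 9, rank ∂_2 = 20 ⇒ b_1 = 30 − 9 − 20 = 1; ∂_2 has invariant factor(s) [2] giving torsion. So H_1 ≅ Z × Z/2.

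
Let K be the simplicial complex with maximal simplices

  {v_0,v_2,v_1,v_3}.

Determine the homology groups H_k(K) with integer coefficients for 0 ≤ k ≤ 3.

Take the total order v_0 < v_1 < v_2 < v_3 on the vertex set. Then K (dimension 3) consists of the simplices:

  0-simplices (4): [v_0], [v_1], [v_2], [v_3]
  1-simplices (6): [v_0,v_1], [v_0,v_2], [v_0,v_3], [v_1,v_2], [v_1,v_3], [v_2,v_3]
  2-simplices (4): [v_0,v_1,v_2], [v_0,v_1,v_3], [v_0,v_2,v_3], [v_1,v_2,v_3]
  3-simplices (1): [v_0,v_1,v_2,v_3]

Hence C_0 ≅ Z^4, C_1 ≅ Z^6, C_2 ≅ Z^4, C_3 ≅ Z^1.

∂_1: C_1 → C_0 is given by ∂[p,q] = [q] − [p].
The 4×6 boundary matrix has rank 3 and Smith normal form diag(1,1,1).

∂_2: C_2 → C_1 sends each 2-simplex [p,q,r] to [q,r] − [p,r] + [p,q]. For instance
  ∂[v_0,v_1,v_3] = [v_1,v_3] − [v_0,v_3] + [v_0,v_1],
  ∂[v_0,v_2,v_3] = [v_2,v_3] − [v_0,v_3] + [v_0,v_2].
This gives a 6×4 integer matrix of rank 3; reducing to Smith normal form yields diagonal entries (1,1,1).

Boundary ∂_3: C_3 → C_2 sends each 3-simplex σ to the alternating sum Σ_i (−1)^i (σ with its i-th vertex removed). For instance
  ∂[v_0,v_1,v_2,v_3] = [v_1,v_2,v_3] − [v_0,v_2,v_3] + [v_0,v_1,v_3] − [v_0,v_1,v_2].
The resulting 4×1 matrix has rank 1, and its Smith normal form has invariant factors (1).

Reading off H_k = ker ∂_k / im ∂_{k+1}:

  H_0: rank C_0 − rank ∂_1 = 4 − 3 = 1, and the invariant factors of ∂_1 are all 1, so H_0 ≅ Z.
  H_1: rank ker ∂_1 − rank ∂_2 = (6 − 3) − 3 = 0, and the invariant factors of ∂_2 are all 1, so H_1 ≅ 0.
  H_2: rank ker ∂_2 − rank ∂_3 = (4 − 3) − 1 = 0, and the invariant factors of ∂_3 are all 1, so H_2 ≅ 0.
  H_3: rank ker ∂_3 − rank ∂_4 = (1 − 1) − 0 = 0, and there is no ∂_4, so H_3 ≅ 0.

(K is a triangulation of the 3-simplex.)

H_0 ≅ Z,  H_1 = 0,  H_2 = 0,  H_3 = 0.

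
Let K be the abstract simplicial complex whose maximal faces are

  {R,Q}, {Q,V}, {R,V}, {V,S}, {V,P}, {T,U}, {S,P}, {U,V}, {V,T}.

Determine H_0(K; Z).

H_0 = Z.

We work with the vertex ordering P < Q < R < S < T < U < V. The simplices of K, each written with vertices in increasing order, are:

  0-simplices (7): P, Q, R, S, T, U, V
  1-simplices (9): PS, PV, QR, QV, RV, SV, TU, TV, UV

Hence C_0 ≅ Z^7, C_1 ≅ Z^9.

Boundary ∂_1: C_1 → C_0 sends each edge [p,q] (with p < q) to q − p. For instance
  ∂UV = V − U.
The 7×9 boundary matrix has rank 6 and Smith normal form diag(1,1,1,1,1,1).

Reading off H_k = ker ∂_k / im ∂_{k+1}:

  H_0: rank C_0 − rank ∂_1 = 7 − 6 = 1, and the invariant factors of ∂_1 are all 1, so H_0 = Z.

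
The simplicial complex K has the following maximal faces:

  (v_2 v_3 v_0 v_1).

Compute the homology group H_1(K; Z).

H_1 = 0.

Take the total order v_0 < v_1 < v_2 < v_3 on the vertex set. Then K (dimension 3) consists of the simplices:

  0-simplices (4): [v_0], [v_1], [v_2], [v_3]
  1-simplices (6): [v_0,v_1], [v_0,v_2], [v_0,v_3], [v_1,v_2], [v_1,v_3], [v_2,v_3]
  2-simplices (4): [v_0,v_1,v_2], [v_0,v_1,v_3], [v_0,v_2,v_3], [v_1,v_2,v_3]
  3-simplices (1): [v_0,v_1,v_2,v_3]

giving chain groups C_0 ≅ Z^4, C_1 ≅ Z^6, C_2 ≅ Z^4, C_3 ≅ Z^1.

∂_1: C_1 → C_0 sends each edge [p,q] (with p < q) to q − p. For instance
  ∂[v_0,v_3] = [v_3] − [v_0].
The 4×6 boundary matrix has rank 3 and Smith normal form diag(1,1,1).

The boundary map ∂_2: C_2 → C_1 sends each 2-simplex [p,q,r] to [q,r] − [p,r] + [p,q]. For instance
  ∂[v_0,v_1,v_3] = [v_1,v_3] − [v_0,v_3] + [v_0,v_1],
  ∂[v_0,v_1,v_2] = [v_1,v_2] − [v_0,v_2] + [v_0,v_1].
This gives a 6×4 integer matrix of rank 3; reducing to Smith normal form yields diagonal entries (1,1,1).

Boundary ∂_3: C_3 → C_2 sends each 3-simplex σ to the alternating sum Σ_i (−1)^i (σ with its i-th vertex removed). For instance
  ∂[v_0,v_1,v_2,v_3] = [v_1,v_2,v_3] − [v_0,v_2,v_3] + [v_0,v_1,v_3] − [v_0,v_1,v_2].
As a 4×1 matrix over Z this has rank 1, with invariant factors (1).

Computing H_k = (kernel of ∂_k) / (image of ∂_{k+1}):

  H_1: rank ker ∂_1 − rank ∂_2 = (6 − 3) − 3 = 0, and the invariant factors of ∂_2 are all 1, so H_1 = 0.

(K is a triangulation of the 3-simplex.)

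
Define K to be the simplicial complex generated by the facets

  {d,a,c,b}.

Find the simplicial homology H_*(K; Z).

We work with the vertex ordering a < b < c < d. The simplices of K, each written with vertices in increasing order, are:

  0-simplices (4): a, b, c, d
  1-simplices (6): ab, ac, ad, bc, bd, cd
  2-simplices (4): abc, abd, acd, bcd
  3-simplices (1): abcd

so the chain groups are C_0 ≅ Z^4, C_1 ≅ Z^6, C_2 ≅ Z^4, C_3 ≅ Z^1.

The boundary map ∂_1: C_1 → C_0 is given by ∂[p,q] = [q] − [p]. For instance
  ∂cd = d − c.
The resulting 4×6 matrix has rank 3, and its Smith normal form has invariant factors (1,1,1).

The boundary map ∂_2: C_2 → C_1 acts by ∂[p,q,r] = [q,r] − [p,r] + [p,q]. For instance
  ∂acd = cd − ad + ac,
  ∂abd = bd − ad + ab.
The 6×4 boundary matrix has rank 3 and Smith normal form diag(1,1,1).

The boundary map ∂_3: C_3 → C_2 sends each 3-simplex σ to the alternating sum Σ_i (−1)^i (σ with its i-th vertex removed). For instance
  ∂abcd = bcd − acd + abd − abc.
As a 4×1 matrix over Z this has rank 1, with invariant factors (1).

Reading off H_k = ker ∂_k / im ∂_{k+1}:

  H_0: rank C_0 − rank ∂_1 = 4 − 3 = 1, and the invariant factors of ∂_1 are all 1, so H_0 = Z.
  H_1: rank ker ∂_1 − rank ∂_2 = (6 − 3) − 3 = 0, and the invariant factors of ∂_2 are all 1, so H_1 = 0.
  H_2: rank ker ∂_2 − rank ∂_3 = (4 − 3) − 1 = 0, and the invariant factors of ∂_3 are all 1, so H_2 = 0.
  H_3: rank ker ∂_3 − rank ∂_4 = (1 − 1) − 0 = 0, and there is no ∂_4, so H_3 = 0.

(K is a triangulation of the 3-simplex.)

H_0 = Z,  H_1 = 0,  H_2 = 0,  H_3 = 0.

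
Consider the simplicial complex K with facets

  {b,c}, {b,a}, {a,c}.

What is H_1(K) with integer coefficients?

H_1 ≅ Z.

Fix the vertex order a < b < c and write every simplex with vertices in increasing order. Then dim K = 1 and the simplices of K are:

  0-simplices (3): a, b, c
  1-simplices (3): ab, ac, bc

giving chain groups C_0 ≅ Z^3, C_1 ≅ Z^3.

The boundary map ∂_1: C_1 → C_0 sends each edge [p,q] (with p < q) to q − p. For instance
  ∂ab = b − a.
As a 3×3 matrix over Z this has rank 2, with invariant factors (1,1).

Computing H_k = (kernel of ∂_k) / (image of ∂_{k+1}):

  H_1: rank ker ∂_1 − rank ∂_2 = (3 − 2) − 0 = 1, and there is no ∂_2, so H_1 = Z.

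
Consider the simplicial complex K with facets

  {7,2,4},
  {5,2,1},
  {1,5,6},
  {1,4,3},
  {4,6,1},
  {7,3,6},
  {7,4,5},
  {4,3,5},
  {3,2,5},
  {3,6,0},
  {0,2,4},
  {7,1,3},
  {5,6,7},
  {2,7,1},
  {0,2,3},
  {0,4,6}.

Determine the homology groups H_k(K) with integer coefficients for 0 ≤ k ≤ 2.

Order the vertices as 0 < 1 < 2 < 3 < 4 < 5 < 6 < 7. Listing each simplex with vertices in this order, K has dimension 2 with simplices:

  0-simplices (8): [0], [1], [2], [3], [4], [5], [6], [7]
  1-simplices (24): (24 of them)
  2-simplices (16): [0,2,3], [0,2,4], [0,3,6], [0,4,6], [1,2,5], [1,2,7], [1,3,4], [1,3,7], [1,4,6], [1,5,6], [2,3,5], [2,4,7], [3,4,5], [3,6,7], [4,5,7], [5,6,7]

Hence C_0 ≅ Z^8, C_1 ≅ Z^24, C_2 ≅ Z^16.

The boundary map ∂_1: C_1 → C_0 maps an edge to its endpoints' difference, ∂[p,q] = q − p. For instance
  ∂[4,5] = [5] − [4].
The 8×24 boundary matrix has rank 7 and Smith normal form diag(1,1,1,1,1,1,1).

∂_2: C_2 → C_1 maps a triangle to the signed sum of its edges. For instance
  ∂[3,4,5] = [4,5] − [3,5] + [3,4],
  ∂[0,2,3] = [2,3] − [0,3] + [0,2].
This gives a 24×16 integer matrix of rank 15; reducing to Smith normal form yields diagonal entries (1,1,1,1,1,1,1,1,1,1,1,1,1,1,1).

Now H_k = ker ∂_k / im ∂_{k+1}, so:

  H_0: rank C_0 − rank ∂_1 = 8 − 7 = 1, and the invariant factors of ∂_1 are all 1, so H_0 ≅ Z.
  H_1: rank ker ∂_1 − rank ∂_2 = (24 − 7) − 15 = 2, and the invariant factors of ∂_2 are all 1, so H_1 ≅ Z^2.
  H_2: rank ker ∂_2 − rank ∂_3 = (16 − 15) − 0 = 1, and there is no ∂_3, so H_2 ≅ Z.

H_0 = Z,  H_1 = Z^2,  H_2 = Z.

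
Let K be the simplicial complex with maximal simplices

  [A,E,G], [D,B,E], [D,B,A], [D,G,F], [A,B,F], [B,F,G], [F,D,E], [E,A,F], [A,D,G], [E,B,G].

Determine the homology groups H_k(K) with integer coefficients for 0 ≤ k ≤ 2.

H_0 = Z,  H_1 = Z/2,  H_2 = 0.

We work with the vertex ordering A < B < D < E < F < G. The simplices of K, each written with vertices in increasing order, are:

  0-simplices (6): A, B, D, E, F, G
  1-simplices (15): AB, AD, AE, AF, AG, BD, BE, BF, BG, DE, DF, DG, EF, EG, FG
  2-simplices (10): ABD, ABF, ADG, AEF, AEG, BDE, BEG, BFG, DEF, DFG

so the chain groups are C_0 ≅ Z^6, C_1 ≅ Z^15, C_2 ≅ Z^10.

The boundary map ∂_1: C_1 → C_0 maps an edge to its endpoints' difference, ∂[p,q] = q − p. For instance
  ∂EF = F − E.
This gives a 6×15 integer matrix of rank 5; reducing to Smith normal form yields diagonal entries (1,1,1,1,1).

∂_2: C_2 → C_1 acts by ∂[p,q,r] = [q,r] − [p,r] + [p,q]. For instance
  ∂AEG = EG − AG + AE,
  ∂DFG = FG − DG + DF.
The 15×10 boundary matrix has rank 10 and Smith normal form diag(1,1,1,1,1,1,1,1,1,2).

Now H_k = ker ∂_k / im ∂_{k+1}, so:

  H_0: rank C_0 − rank ∂_1 = 6 − 5 = 1, and the invariant factors of ∂_1 are all 1, so H_0 ≅ Z.
  H_1: rank ker ∂_1 − rank ∂_2 = (15 − 5) − 10 = 0, and ∂_2 has invariant factor 2 > 1, so H_1 ≅ Z/2.
  H_2: rank ker ∂_2 − rank ∂_3 = (10 − 10) − 0 = 0, and there is no ∂_3, so H_2 ≅ 0.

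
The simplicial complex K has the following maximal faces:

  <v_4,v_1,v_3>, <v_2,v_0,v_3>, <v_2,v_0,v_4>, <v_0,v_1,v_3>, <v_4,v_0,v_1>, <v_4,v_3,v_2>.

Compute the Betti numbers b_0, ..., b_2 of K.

b_0 = 1, b_1 = 0, b_2 = 1.

Fix the vertex order v_0 < v_1 < v_2 < v_3 < v_4 and write every simplex with vertices in increasing order. Then dim K = 2 and the simplices of K are:

  0-simplices (5): [v_0], [v_1], [v_2], [v_3], [v_4]
  1-simplices (9): [v_0,v_1], [v_0,v_2], [v_0,v_3], [v_0,v_4], [v_1,v_3], [v_1,v_4], [v_2,v_3], [v_2,v_4], [v_3,v_4]
  2-simplices (6): [v_0,v_1,v_3], [v_0,v_1,v_4], [v_0,v_2,v_3], [v_0,v_2,v_4], [v_1,v_3,v_4], [v_2,v_3,v_4]

giving chain groups C_0 ≅ Z^5, C_1 ≅ Z^9, C_2 ≅ Z^6.

∂_1: C_1 → C_0 sends each edge [p,q] (with p < q) to q − p.
This gives a 5×9 integer matrix of rank 4; reducing to Smith normal form yields diagonal entries (1,1,1,1).

Boundary ∂_2: C_2 → C_1 sends each 2-simplex [p,q,r] to [q,r] − [p,r] + [p,q]. For instance
  ∂[v_2,v_3,v_4] = [v_3,v_4] − [v_2,v_4] + [v_2,v_3],
  ∂[v_0,v_1,v_3] = [v_1,v_3] − [v_0,v_3] + [v_0,v_1].
The 9×6 boundary matrix has rank 5 and Smith normal form diag(1,1,1,1,1).

Now H_k = ker ∂_k / im ∂_{k+1}, so:

  H_0: rank C_0 − rank ∂_1 = 5 − 4 = 1, and the invariant factors of ∂_1 are all 1, so H_0 ≅ Z.
  H_1: rank ker ∂_1 − rank ∂_2 = (9 − 4) − 5 = 0, and the invariant factors of ∂_2 are all 1, so H_1 ≅ 0.
  H_2: rank ker ∂_2 − rank ∂_3 = (6 − 5) − 0 = 1, and there is no ∂_3, so H_2 ≅ Z.

Hence the Betti numbers are b_0 = 1, b_1 = 0, b_2 = 1.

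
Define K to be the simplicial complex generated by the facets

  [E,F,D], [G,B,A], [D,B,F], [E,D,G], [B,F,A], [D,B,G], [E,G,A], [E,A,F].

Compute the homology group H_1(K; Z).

H_1 ≅ 0.

Order the vertices as A < B < D < E < F < G. Listing each simplex with vertices in this order, K has dimension 2 with simplices:

  0-simplices (6): A, B, D, E, F, G
  1-simplices (12): AB, AE, AF, AG, BD, BF, BG, DE, DF, DG, EF, EG
  2-simplices (8): ABF, ABG, AEF, AEG, BDF, BDG, DEF, DEG

giving chain groups C_0 ≅ Z^6, C_1 ≅ Z^12, C_2 ≅ Z^8.

The boundary map ∂_1: C_1 → C_0 sends each edge [p,q] (with p < q) to q − p.
The 6×12 boundary matrix has rank 5 and Smith normal form diag(1,1,1,1,1).

∂_2: C_2 → C_1 sends each 2-simplex [p,q,r] to [q,r] − [p,r] + [p,q]. For instance
  ∂DEF = EF − DF + DE,
  ∂AEF = EF − AF + AE.
This gives a 12×8 integer matrix of rank 7; reducing to Smith normal form yields diagonal entries (1,1,1,1,1,1,1).

Reading off H_k = ker ∂_k / im ∂_{k+1}:

  H_1: rank ker ∂_1 − rank ∂_2 = (12 − 5) − 7 = 0, and the invariant factors of ∂_2 are all 1, so H_1 = 0.

(K is a triangulation of the 2-sphere S^2.)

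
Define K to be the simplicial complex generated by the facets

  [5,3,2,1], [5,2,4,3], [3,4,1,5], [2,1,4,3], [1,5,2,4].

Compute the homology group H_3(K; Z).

K has 5 vertices, 10 edges, 10 triangles, 5 3-simplices.
rank ∂_3 = 4, rank ∂_4 = 0 ⇒ b_3 = 5 − 4 − 0 = 1. So H_3 = Z.

H_3 = Z.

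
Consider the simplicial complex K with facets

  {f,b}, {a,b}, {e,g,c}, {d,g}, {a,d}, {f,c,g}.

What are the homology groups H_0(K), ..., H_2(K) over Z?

H_0 ≅ Z,  H_1 ≅ Z,  H_2 = 0.

Order the vertices as a < b < c < d < e < f < g. Listing each simplex with vertices in this order, K has dimension 2 with simplices:

  0-simplices (7): a, b, c, d, e, f, g
  1-simplices (9): ab, ad, bf, ce, cf, cg, dg, eg, fg
  2-simplices (2): ceg, cfg

giving chain groups C_0 ≅ Z^7, C_1 ≅ Z^9, C_2 ≅ Z^2.

∂_1: C_1 → C_0 is given by ∂[p,q] = [q] − [p]. For instance
  ∂ab = b − a.
The 7×9 boundary matrix has rank 6 and Smith normal form diag(1,1,1,1,1,1).

The boundary map ∂_2: C_2 → C_1 acts by ∂[p,q,r] = [q,r] − [p,r] + [p,q]. For instance
  ∂cfg = fg − cg + cf,
  ∂ceg = eg − cg + ce.
The 9×2 boundary matrix has rank 2 and Smith normal form diag(1,1).

Computing H_k = (kernel of ∂_k) / (image of ∂_{k+1}):

  H_0: rank C_0 − rank ∂_1 = 7 − 6 = 1, and the invariant factors of ∂_1 are all 1, so H_0 ≅ Z.
  H_1: rank ker ∂_1 − rank ∂_2 = (9 − 6) − 2 = 1, and the invariant factors of ∂_2 are all 1, so H_1 ≅ Z.
  H_2: rank ker ∂_2 − rank ∂_3 = (2 − 2) − 0 = 0, and there is no ∂_3, so H_2 ≅ 0.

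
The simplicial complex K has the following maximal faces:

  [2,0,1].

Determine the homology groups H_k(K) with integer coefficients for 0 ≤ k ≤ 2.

H_0 ≅ Z,  H_1 = 0,  H_2 = 0.

Take the total order 0 < 1 < 2 on the vertex set. Then K (dimension 2) consists of the simplices:

  0-simplices (3): [0], [1], [2]
  1-simplices (3): [0,1], [0,2], [1,2]
  2-simplices (1): [0,1,2]

Hence C_0 ≅ Z^3, C_1 ≅ Z^3, C_2 ≅ Z^1.

Boundary ∂_1: C_1 → C_0 sends each edge [p,q] (with p < q) to q − p. For instance
  ∂[1,2] = [2] − [1].
This gives a 3×3 integer matrix of rank 2; reducing to Smith normal form yields diagonal entries (1,1).

The boundary map ∂_2: C_2 → C_1 sends each 2-simplex [p,q,r] to [q,r] − [p,r] + [p,q]. For instance
  ∂[0,1,2] = [1,2] − [0,2] + [0,1].
The 3×1 boundary matrix has rank 1 and Smith normal form diag(1).

Computing H_k = (kernel of ∂_k) / (image of ∂_{k+1}):

  H_0: rank C_0 − rank ∂_1 = 3 − 2 = 1, and the invariant factors of ∂_1 are all 1, so H_0 ≅ Z.
  H_1: rank ker ∂_1 − rank ∂_2 = (3 − 2) − 1 = 0, and the invariant factors of ∂_2 are all 1, so H_1 ≅ 0.
  H_2: rank ker ∂_2 − rank ∂_3 = (1 − 1) − 0 = 0, and there is no ∂_3, so H_2 ≅ 0.

As a check, the Euler characteristic is 3 − 3 + 1 = 1, which agrees with 1 − 0 + 0 = 1.
(K is a triangulation of the 2-simplex.)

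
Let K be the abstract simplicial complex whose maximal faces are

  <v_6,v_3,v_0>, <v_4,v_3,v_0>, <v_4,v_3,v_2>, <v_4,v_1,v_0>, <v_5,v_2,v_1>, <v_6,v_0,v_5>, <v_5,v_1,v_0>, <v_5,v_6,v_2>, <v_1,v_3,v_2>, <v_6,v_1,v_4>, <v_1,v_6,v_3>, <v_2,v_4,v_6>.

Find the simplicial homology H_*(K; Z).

Order the vertices as v_0 < v_1 < v_2 < v_3 < v_4 < v_5 < v_6. Listing each simplex with vertices in this order, K has dimension 2 with simplices:

  0-simplices (7): [v_0], [v_1], [v_2], [v_3], [v_4], [v_5], [v_6]
  1-simplices (18): (18 of them)
  2-simplices (12): (12 of them)

Hence C_0 ≅ Z^7, C_1 ≅ Z^18, C_2 ≅ Z^12.

Boundary ∂_1: C_1 → C_0 sends each edge [p,q] (with p < q) to q − p.
The 7×18 boundary matrix has rank 6 and Smith normal form diag(1,1,1,1,1,1).

Boundary ∂_2: C_2 → C_1 maps a triangle to the signed sum of its edges. For instance
  ∂[v_2,v_5,v_6] = [v_5,v_6] − [v_2,v_6] + [v_2,v_5],
  ∂[v_0,v_3,v_4] = [v_3,v_4] − [v_0,v_4] + [v_0,v_3].
As a 18×12 matrix over Z this has rank 12, with invariant factors (1,1,1,1,1,1,1,1,1,1,1,2).

Now H_k = ker ∂_k / im ∂_{k+1}, so:

  H_0: rank C_0 − rank ∂_1 = 7 − 6 = 1, and the invariant factors of ∂_1 are all 1, so H_0 = Z.
  H_1: rank ker ∂_1 − rank ∂_2 = (18 − 6) − 12 = 0, and ∂_2 has invariant factor 2 > 1, so H_1 = Z/2Z.
  H_2: rank ker ∂_2 − rank ∂_3 = (12 − 12) − 0 = 0, and there is no ∂_3, so H_2 = 0.

H_0 ≅ Z,  H_1 ≅ Z/2Z,  H_2 = 0.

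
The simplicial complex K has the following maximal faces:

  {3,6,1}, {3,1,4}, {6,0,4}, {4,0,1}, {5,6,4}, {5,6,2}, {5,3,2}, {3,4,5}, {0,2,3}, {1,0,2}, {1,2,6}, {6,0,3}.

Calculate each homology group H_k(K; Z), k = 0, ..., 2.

H_0 = Z,  H_1 = Z/2,  H_2 = 0.

We work with the vertex ordering 0 < 1 < 2 < 3 < 4 < 5 < 6. The simplices of K, each written with vertices in increasing order, are:

  0-simplices (7): [0], [1], [2], [3], [4], [5], [6]
  1-simplices (18): [0,1], [0,2], [0,3], [0,4], [0,6], [1,2], [1,3], [1,4], [1,6], [2,3], [2,5], [2,6], [3,4], [3,5], [3,6], [4,5], [4,6], [5,6]
  2-simplices (12): [0,1,2], [0,1,4], [0,2,3], [0,3,6], [0,4,6], [1,2,6], [1,3,4], [1,3,6], [2,3,5], [2,5,6], [3,4,5], [4,5,6]

giving chain groups C_0 ≅ Z^7, C_1 ≅ Z^18, C_2 ≅ Z^12.

Boundary ∂_1: C_1 → C_0 sends each edge [p,q] (with p < q) to q − p.
The resulting 7×18 matrix has rank 6, and its Smith normal form has invariant factors (1,1,1,1,1,1).

Boundary ∂_2: C_2 → C_1 acts by ∂[p,q,r] = [q,r] − [p,r] + [p,q]. For instance
  ∂[1,2,6] = [2,6] − [1,6] + [1,2],
  ∂[3,4,5] = [4,5] − [3,5] + [3,4].
As a 18×12 matrix over Z this has rank 12, with invariant factors (1,1,1,1,1,1,1,1,1,1,1,2).

Computing H_k = (kernel of ∂_k) / (image of ∂_{k+1}):

  H_0: rank C_0 − rank ∂_1 = 7 − 6 = 1, and the invariant factors of ∂_1 are all 1, so H_0 = Z.
  H_1: rank ker ∂_1 − rank ∂_2 = (18 − 6) − 12 = 0, and ∂_2 has invariant factor 2 > 1, so H_1 = Z/2.
  H_2: rank ker ∂_2 − rank ∂_3 = (12 − 12) − 0 = 0, and there is no ∂_3, so H_2 = 0.

As a check, the Euler characteristic is 7 − 18 + 12 = 1, which agrees with 1 − 0 + 0 = 1.
(K is a triangulation of the real projective plane RP^2.)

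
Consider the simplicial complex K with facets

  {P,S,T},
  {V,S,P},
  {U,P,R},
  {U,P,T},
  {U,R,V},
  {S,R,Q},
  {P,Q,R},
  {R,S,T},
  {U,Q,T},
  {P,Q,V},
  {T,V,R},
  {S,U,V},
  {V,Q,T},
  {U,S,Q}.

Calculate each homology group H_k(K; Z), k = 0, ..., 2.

Take the total order P < Q < R < S < T < U < V on the vertex set. Then K (dimension 2) consists of the simplices:

  0-simplices (7): P, Q, R, S, T, U, V
  1-simplices (21): PQ, PR, PS, PT, PU, PV, QR, QS, QT, QU, QV, RS, RT, RU, RV, ST, SU, SV, TU, TV, UV
  2-simplices (14): PQR, PQV, PRU, PST, PSV, PTU, QRS, QSU, QTU, QTV, RST, RTV, RUV, SUV

giving chain groups C_0 ≅ Z^7, C_1 ≅ Z^21, C_2 ≅ Z^14.

The boundary map ∂_1: C_1 → C_0 sends each edge [p,q] (with p < q) to q − p. For instance
  ∂PT = T − P.
The resulting 7×21 matrix has rank 6, and its Smith normal form has invariant factors (1,1,1,1,1,1).

Boundary ∂_2: C_2 → C_1 acts by ∂[p,q,r] = [q,r] − [p,r] + [p,q]. For instance
  ∂QSU = SU − QU + QS,
  ∂PST = ST − PT + PS.
The 21×14 boundary matrix has rank 13 and Smith normal form diag(1,1,1,1,1,1,1,1,1,1,1,1,1).

Computing H_k = (kernel of ∂_k) / (image of ∂_{k+1}):

  H_0: rank C_0 − rank ∂_1 = 7 − 6 = 1, and the invariant factors of ∂_1 are all 1, so H_0 = Z.
  H_1: rank ker ∂_1 − rank ∂_2 = (21 − 6) − 13 = 2, and the invariant factors of ∂_2 are all 1, so H_1 = Z^2.
  H_2: rank ker ∂_2 − rank ∂_3 = (14 − 13) − 0 = 1, and there is no ∂_3, so H_2 = Z.

H_0 = Z,  H_1 = Z^2,  H_2 = Z.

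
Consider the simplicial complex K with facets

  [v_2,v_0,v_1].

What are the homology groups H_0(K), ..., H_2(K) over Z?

We work with the vertex ordering v_0 < v_1 < v_2. The simplices of K, each written with vertices in increasing order, are:

  0-simplices (3): [v_0], [v_1], [v_2]
  1-simplices (3): [v_0,v_1], [v_0,v_2], [v_1,v_2]
  2-simplices (1): [v_0,v_1,v_2]

so the chain groups are C_0 ≅ Z^3, C_1 ≅ Z^3, C_2 ≅ Z^1.

∂_1: C_1 → C_0 sends each edge [p,q] (with p < q) to q − p. For instance
  ∂[v_1,v_2] = [v_2] − [v_1].
This gives a 3×3 integer matrix of rank 2; reducing to Smith normal form yields diagonal entries (1,1).

∂_2: C_2 → C_1 acts by ∂[p,q,r] = [q,r] − [p,r] + [p,q]. For instance
  ∂[v_0,v_1,v_2] = [v_1,v_2] − [v_0,v_2] + [v_0,v_1].
The resulting 3×1 matrix has rank 1, and its Smith normal form has invariant factors (1).

Computing H_k = (kernel of ∂_k) / (image of ∂_{k+1}):

  H_0: rank C_0 − rank ∂_1 = 3 − 2 = 1, and the invariant factors of ∂_1 are all 1, so H_0 ≅ Z.
  H_1: rank ker ∂_1 − rank ∂_2 = (3 − 2) − 1 = 0, and the invariant factors of ∂_2 are all 1, so H_1 ≅ 0.
  H_2: rank ker ∂_2 − rank ∂_3 = (1 − 1) − 0 = 0, and there is no ∂_3, so H_2 ≅ 0.

As a check, the Euler characteristic is 3 − 3 + 1 = 1, which agrees with 1 − 0 + 0 = 1.

H_0 ≅ Z,  H_1 = 0,  H_2 = 0.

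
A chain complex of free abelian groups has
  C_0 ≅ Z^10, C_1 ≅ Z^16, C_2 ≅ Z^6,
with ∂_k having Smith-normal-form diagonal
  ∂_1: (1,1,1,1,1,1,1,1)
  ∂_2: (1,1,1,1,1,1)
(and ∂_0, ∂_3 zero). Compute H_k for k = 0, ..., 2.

H_0: b_0 = 10 − 0 − 8 = 2; torsion from ∂_1 factors > 1: none. So H_0 ≅ Z^2.
H_1: b_1 = 16 − 8 − 6 = 2; torsion from ∂_2 factors > 1: none. So H_1 ≅ Z^2.
H_2: b_2 = 6 − 6 − 0 = 0; torsion from ∂_3 factors > 1: none. So H_2 ≅ 0.

H_0 ≅ Z^2,  H_1 ≅ Z^2,  H_2 = 0.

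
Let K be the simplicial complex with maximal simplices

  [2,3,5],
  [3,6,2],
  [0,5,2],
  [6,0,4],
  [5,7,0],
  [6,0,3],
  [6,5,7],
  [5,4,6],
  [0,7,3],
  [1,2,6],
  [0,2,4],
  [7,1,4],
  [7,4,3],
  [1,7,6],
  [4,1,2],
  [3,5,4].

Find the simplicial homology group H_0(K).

H_0 ≅ Z.

Take the total order 0 < 1 < 2 < 3 < 4 < 5 < 6 < 7 on the vertex set. Then K (dimension 2) consists of the simplices:

  0-simplices (8): [0], [1], [2], [3], [4], [5], [6], [7]
  1-simplices (24): (24 of them)
  2-simplices (16): [0,2,4], [0,2,5], [0,3,6], [0,3,7], [0,4,6], [0,5,7], [1,2,4], [1,2,6], [1,4,7], [1,6,7], [2,3,5], [2,3,6], [3,4,5], [3,4,7], [4,5,6], [5,6,7]

Hence C_0 ≅ Z^8, C_1 ≅ Z^24, C_2 ≅ Z^16.

Boundary ∂_1: C_1 → C_0 sends each edge [p,q] (with p < q) to q − p. For instance
  ∂[1,7] = [7] − [1].
The 8×24 boundary matrix has rank 7 and Smith normal form diag(1,1,1,1,1,1,1).

The boundary map ∂_2: C_2 → C_1 sends each 2-simplex [p,q,r] to [q,r] − [p,r] + [p,q]. For instance
  ∂[0,5,7] = [5,7] − [0,7] + [0,5],
  ∂[0,2,4] = [2,4] − [0,4] + [0,2].
This gives a 24×16 integer matrix of rank 15; reducing to Smith normal form yields diagonal entries (1,1,1,1,1,1,1,1,1,1,1,1,1,1,1).

From H_k ≅ ker(∂_k) / im(∂_{k+1}) we obtain:

  H_0: rank C_0 − rank ∂_1 = 8 − 7 = 1, and the invariant factors of ∂_1 are all 1, so H_0 = Z.

(K is a triangulation of the torus T^2.)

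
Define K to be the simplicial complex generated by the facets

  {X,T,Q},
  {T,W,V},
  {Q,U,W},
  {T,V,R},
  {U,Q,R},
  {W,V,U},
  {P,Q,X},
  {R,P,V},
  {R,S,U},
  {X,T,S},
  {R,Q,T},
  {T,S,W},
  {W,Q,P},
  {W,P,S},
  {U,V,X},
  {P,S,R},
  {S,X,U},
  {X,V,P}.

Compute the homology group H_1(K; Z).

H_1 ≅ Z^2.

Take the total order P < Q < R < S < T < U < V < W < X on the vertex set. Then K (dimension 2) consists of the simplices:

  0-simplices (9): P, Q, R, S, T, U, V, W, X
  1-simplices (27): PQ, PR, PS, PV, PW, PX, QR, QT, QU, QW, QX, RS, RT, RU, RV, ST, SU, SW, SX, TV, TW, TX, UV, UW, UX, VW, VX
  2-simplices (18): PQW, PQX, PRS, PRV, PSW, PVX, QRT, QRU, QTX, QUW, RSU, RTV, STW, STX, SUX, TVW, UVW, UVX

Hence C_0 ≅ Z^9, C_1 ≅ Z^27, C_2 ≅ Z^18.

∂_1: C_1 → C_0 sends each edge [p,q] (with p < q) to q − p.
The 9×27 boundary matrix has rank 8 and Smith normal form diag(1,1,1,1,1,1,1,1).

The boundary map ∂_2: C_2 → C_1 sends each 2-simplex [p,q,r] to [q,r] − [p,r] + [p,q]. For instance
  ∂QRT = RT − QT + QR,
  ∂PRV = RV − PV + PR.
This gives a 27×18 integer matrix of rank 17; reducing to Smith normal form yields diagonal entries (1,1,1,1,1,1,1,1,1,1,1,1,1,1,1,1,1).

Computing H_k = (kernel of ∂_k) / (image of ∂_{k+1}):

  H_1: rank ker ∂_1 − rank ∂_2 = (27 − 8) − 17 = 2, and the invariant factors of ∂_2 are all 1, so H_1 = Z^2.

(K is a triangulation of the torus T^2.)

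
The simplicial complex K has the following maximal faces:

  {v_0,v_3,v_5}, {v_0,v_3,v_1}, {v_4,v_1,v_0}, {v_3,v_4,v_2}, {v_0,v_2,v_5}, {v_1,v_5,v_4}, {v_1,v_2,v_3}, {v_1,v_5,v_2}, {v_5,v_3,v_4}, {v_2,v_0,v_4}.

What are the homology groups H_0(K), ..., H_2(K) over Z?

We work with the vertex ordering v_0 < v_1 < v_2 < v_3 < v_4 < v_5. The simplices of K, each written with vertices in increasing order, are:

  0-simplices (6): [v_0], [v_1], [v_2], [v_3], [v_4], [v_5]
  1-simplices (15): (15 of them)
  2-simplices (10): [v_0,v_1,v_3], [v_0,v_1,v_4], [v_0,v_2,v_4], [v_0,v_2,v_5], [v_0,v_3,v_5], [v_1,v_2,v_3], [v_1,v_2,v_5], [v_1,v_4,v_5], [v_2,v_3,v_4], [v_3,v_4,v_5]

giving chain groups C_0 ≅ Z^6, C_1 ≅ Z^15, C_2 ≅ Z^10.

∂_1: C_1 → C_0 is given by ∂[p,q] = [q] − [p]. For instance
  ∂[v_3,v_5] = [v_5] − [v_3].
This gives a 6×15 integer matrix of rank 5; reducing to Smith normal form yields diagonal entries (1,1,1,1,1).

∂_2: C_2 → C_1 maps a triangle to the signed sum of its edges. For instance
  ∂[v_1,v_4,v_5] = [v_4,v_5] − [v_1,v_5] + [v_1,v_4],
  ∂[v_0,v_2,v_4] = [v_2,v_4] − [v_0,v_4] + [v_0,v_2].
This gives a 15×10 integer matrix of rank 10; reducing to Smith normal form yields diagonal entries (1,1,1,1,1,1,1,1,1,2).

From H_k ≅ ker(∂_k) / im(∂_{k+1}) we obtain:

  H_0: rank C_0 − rank ∂_1 = 6 − 5 = 1, and the invariant factors of ∂_1 are all 1, so H_0 ≅ Z.
  H_1: rank ker ∂_1 − rank ∂_2 = (15 − 5) − 10 = 0, and ∂_2 has invariant factor 2 > 1, so H_1 ≅ Z_2.
  H_2: rank ker ∂_2 − rank ∂_3 = (10 − 10) − 0 = 0, and there is no ∂_3, so H_2 ≅ 0.

H_0 ≅ Z,  H_1 ≅ Z_2,  H_2 = 0.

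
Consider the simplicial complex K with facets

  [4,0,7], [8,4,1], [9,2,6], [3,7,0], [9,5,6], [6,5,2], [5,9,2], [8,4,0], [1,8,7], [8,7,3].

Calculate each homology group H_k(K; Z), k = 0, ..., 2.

Take the total order 0 < 1 < 2 < 3 < 4 < 5 < 6 < 7 < 8 < 9 on the vertex set. Then K (dimension 2) consists of the simplices:

  0-simplices (10): [0], [1], [2], [3], [4], [5], [6], [7], [8], [9]
  1-simplices (18): [0,3], [0,4], [0,7], [0,8], [1,4], [1,7], [1,8], [2,5], [2,6], [2,9], [3,7], [3,8], [4,7], [4,8], [5,6], [5,9], [6,9], [7,8]
  2-simplices (10): [0,3,7], [0,4,7], [0,4,8], [1,4,8], [1,7,8], [2,5,6], [2,5,9], [2,6,9], [3,7,8], [5,6,9]

Hence C_0 ≅ Z^10, C_1 ≅ Z^18, C_2 ≅ Z^10.

Boundary ∂_1: C_1 → C_0 sends each edge [p,q] (with p < q) to q − p.
The 10×18 boundary matrix has rank 8 and Smith normal form diag(1,1,1,1,1,1,1,1).

∂_2: C_2 → C_1 maps a triangle to the signed sum of its edges. For instance
  ∂[5,6,9] = [6,9] − [5,9] + [5,6],
  ∂[2,5,9] = [5,9] − [2,9] + [2,5].
The 18×10 boundary matrix has rank 9 and Smith normal form diag(1,1,1,1,1,1,1,1,1).

Reading off H_k = ker ∂_k / im ∂_{k+1}:

  H_0: rank C_0 − rank ∂_1 = 10 − 8 = 2, and the invariant factors of ∂_1 are all 1, so H_0 ≅ Z^2.
  H_1: rank ker ∂_1 − rank ∂_2 = (18 − 8) − 9 = 1, and the invariant factors of ∂_2 are all 1, so H_1 ≅ Z.
  H_2: rank ker ∂_2 − rank ∂_3 = (10 − 9) − 0 = 1, and there is no ∂_3, so H_2 ≅ Z.

As a check, the Euler characteristic is 10 − 18 + 10 = 2, which agrees with 2 − 1 + 1 = 2.
(K is a triangulation of the disjoint union of the cylinder S^1 x I and the 2-sphere S^2.)

H_0 ≅ Z^2,  H_1 ≅ Z,  H_2 ≅ Z.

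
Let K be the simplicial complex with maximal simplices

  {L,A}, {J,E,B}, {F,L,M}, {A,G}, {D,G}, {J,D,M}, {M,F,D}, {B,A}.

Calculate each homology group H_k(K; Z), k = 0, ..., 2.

Take the total order A < B < D < E < F < G < J < L < M on the vertex set. Then K (dimension 2) consists of the simplices:

  0-simplices (9): A, B, D, E, F, G, J, L, M
  1-simplices (14): AB, AG, AL, BE, BJ, DF, DG, DJ, DM, EJ, FL, FM, JM, LM
  2-simplices (4): BEJ, DFM, DJM, FLM

Hence C_0 ≅ Z^9, C_1 ≅ Z^14, C_2 ≅ Z^4.

∂_1: C_1 → C_0 maps an edge to its endpoints' difference, ∂[p,q] = q − p.
This gives a 9×14 integer matrix of rank 8; reducing to Smith normal form yields diagonal entries (1,1,1,1,1,1,1,1).

∂_2: C_2 → C_1 sends each 2-simplex [p,q,r] to [q,r] − [p,r] + [p,q]. For instance
  ∂DJM = JM − DM + DJ,
  ∂DFM = FM − DM + DF.
The resulting 14×4 matrix has rank 4, and its Smith normal form has invariant factors (1,1,1,1).

Reading off H_k = ker ∂_k / im ∂_{k+1}:

  H_0: rank C_0 − rank ∂_1 = 9 − 8 = 1, and the invariant factors of ∂_1 are all 1, so H_0 = Z.
  H_1: rank ker ∂_1 − rank ∂_2 = (14 − 8) − 4 = 2, and the invariant factors of ∂_2 are all 1, so H_1 = Z^2.
  H_2: rank ker ∂_2 − rank ∂_3 = (4 − 4) − 0 = 0, and there is no ∂_3, so H_2 = 0.

H_0 ≅ Z,  H_1 ≅ Z^2,  H_2 = 0.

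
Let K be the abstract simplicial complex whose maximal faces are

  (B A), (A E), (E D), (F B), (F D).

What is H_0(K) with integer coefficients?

Order the vertices as A < B < D < E < F. Listing each simplex with vertices in this order, K has dimension 1 with simplices:

  0-simplices (5): A, B, D, E, F
  1-simplices (5): AB, AE, BF, DE, DF

Hence C_0 ≅ Z^5, C_1 ≅ Z^5.

Boundary ∂_1: C_1 → C_0 maps an edge to its endpoints' difference, ∂[p,q] = q − p.
The 5×5 boundary matrix has rank 4 and Smith normal form diag(1,1,1,1).

Now H_k = ker ∂_k / im ∂_{k+1}, so:

  H_0: rank C_0 − rank ∂_1 = 5 − 4 = 1, and the invariant factors of ∂_1 are all 1, so H_0 = Z.

H_0 ≅ Z.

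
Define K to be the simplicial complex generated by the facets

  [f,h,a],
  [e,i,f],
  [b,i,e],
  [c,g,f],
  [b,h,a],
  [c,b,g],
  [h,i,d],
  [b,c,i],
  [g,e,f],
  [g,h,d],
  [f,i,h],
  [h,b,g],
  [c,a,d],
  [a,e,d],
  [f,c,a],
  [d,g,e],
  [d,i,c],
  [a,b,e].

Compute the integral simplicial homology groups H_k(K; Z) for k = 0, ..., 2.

H_0 ≅ Z,  H_1 ≅ Z^2,  H_2 ≅ Z.

Fix the vertex order a < b < c < d < e < f < g < h < i and write every simplex with vertices in increasing order. Then dim K = 2 and the simplices of K are:

  0-simplices (9): a, b, c, d, e, f, g, h, i
  1-simplices (27): ab, ac, ad, ae, af, ah, bc, be, bg, bh, bi, cd, cf, cg, ci, de, dg, dh, di, ef, eg, ei, fg, fh, fi, gh, hi
  2-simplices (18): abe, abh, acd, acf, ade, afh, bcg, bci, bei, bgh, cdi, cfg, deg, dgh, dhi, efg, efi, fhi

giving chain groups C_0 ≅ Z^9, C_1 ≅ Z^27, C_2 ≅ Z^18.

The boundary map ∂_1: C_1 → C_0 is given by ∂[p,q] = [q] − [p]. For instance
  ∂ef = f − e.
As a 9×27 matrix over Z this has rank 8, with invariant factors (1,1,1,1,1,1,1,1).

∂_2: C_2 → C_1 sends each 2-simplex [p,q,r] to [q,r] − [p,r] + [p,q]. For instance
  ∂cdi = di − ci + cd,
  ∂dgh = gh − dh + dg.
The 27×18 boundary matrix has rank 17 and Smith normal form diag(1,1,1,1,1,1,1,1,1,1,1,1,1,1,1,1,1).

Now H_k = ker ∂_k / im ∂_{k+1}, so:

  H_0: rank C_0 − rank ∂_1 = 9 − 8 = 1, and the invariant factors of ∂_1 are all 1, so H_0 ≅ Z.
  H_1: rank ker ∂_1 − rank ∂_2 = (27 − 8) − 17 = 2, and the invariant factors of ∂_2 are all 1, so H_1 ≅ Z^2.
  H_2: rank ker ∂_2 − rank ∂_3 = (18 − 17) − 0 = 1, and there is no ∂_3, so H_2 ≅ Z.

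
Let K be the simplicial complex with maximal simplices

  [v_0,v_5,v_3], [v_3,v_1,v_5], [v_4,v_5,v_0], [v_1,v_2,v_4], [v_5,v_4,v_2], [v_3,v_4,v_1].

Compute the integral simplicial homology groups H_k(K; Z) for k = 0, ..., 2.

H_0 ≅ Z,  H_1 ≅ Z,  H_2 = 0.

Take the total order v_0 < v_1 < v_2 < v_3 < v_4 < v_5 on the vertex set. Then K (dimension 2) consists of the simplices:

  0-simplices (6): [v_0], [v_1], [v_2], [v_3], [v_4], [v_5]
  1-simplices (12): [v_0,v_3], [v_0,v_4], [v_0,v_5], [v_1,v_2], [v_1,v_3], [v_1,v_4], [v_1,v_5], [v_2,v_4], [v_2,v_5], [v_3,v_4], [v_3,v_5], [v_4,v_5]
  2-simplices (6): [v_0,v_3,v_5], [v_0,v_4,v_5], [v_1,v_2,v_4], [v_1,v_3,v_4], [v_1,v_3,v_5], [v_2,v_4,v_5]

giving chain groups C_0 ≅ Z^6, C_1 ≅ Z^12, C_2 ≅ Z^6.

Boundary ∂_1: C_1 → C_0 is given by ∂[p,q] = [q] − [p].
The 6×12 boundary matrix has rank 5 and Smith normal form diag(1,1,1,1,1).

Boundary ∂_2: C_2 → C_1 acts by ∂[p,q,r] = [q,r] − [p,r] + [p,q]. For instance
  ∂[v_1,v_3,v_4] = [v_3,v_4] − [v_1,v_4] + [v_1,v_3],
  ∂[v_1,v_3,v_5] = [v_3,v_5] − [v_1,v_5] + [v_1,v_3].
This gives a 12×6 integer matrix of rank 6; reducing to Smith normal form yields diagonal entries (1,1,1,1,1,1).

Now H_k = ker ∂_k / im ∂_{k+1}, so:

  H_0: rank C_0 − rank ∂_1 = 6 − 5 = 1, and the invariant factors of ∂_1 are all 1, so H_0 ≅ Z.
  H_1: rank ker ∂_1 − rank ∂_2 = (12 − 5) − 6 = 1, and the invariant factors of ∂_2 are all 1, so H_1 ≅ Z.
  H_2: rank ker ∂_2 − rank ∂_3 = (6 − 6) − 0 = 0, and there is no ∂_3, so H_2 ≅ 0.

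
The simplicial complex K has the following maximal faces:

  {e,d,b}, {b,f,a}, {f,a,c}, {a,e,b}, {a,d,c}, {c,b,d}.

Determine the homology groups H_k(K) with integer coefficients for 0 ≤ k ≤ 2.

H_0 ≅ Z,  H_1 ≅ Z,  H_2 = 0.

Take the total order a < b < c < d < e < f on the vertex set. Then K (dimension 2) consists of the simplices:

  0-simplices (6): a, b, c, d, e, f
  1-simplices (12): ab, ac, ad, ae, af, bc, bd, be, bf, cd, cf, de
  2-simplices (6): abe, abf, acd, acf, bcd, bde

so the chain groups are C_0 ≅ Z^6, C_1 ≅ Z^12, C_2 ≅ Z^6.

∂_1: C_1 → C_0 sends each edge [p,q] (with p < q) to q − p.
As a 6×12 matrix over Z this has rank 5, with invariant factors (1,1,1,1,1).

Boundary ∂_2: C_2 → C_1 maps a triangle to the signed sum of its edges. For instance
  ∂abe = be − ae + ab,
  ∂bde = de − be + bd.
This gives a 12×6 integer matrix of rank 6; reducing to Smith normal form yields diagonal entries (1,1,1,1,1,1).

Reading off H_k = ker ∂_k / im ∂_{k+1}:

  H_0: rank C_0 − rank ∂_1 = 6 − 5 = 1, and the invariant factors of ∂_1 are all 1, so H_0 = Z.
  H_1: rank ker ∂_1 − rank ∂_2 = (12 − 5) − 6 = 1, and the invariant factors of ∂_2 are all 1, so H_1 = Z.
  H_2: rank ker ∂_2 − rank ∂_3 = (6 − 6) − 0 = 0, and there is no ∂_3, so H_2 = 0.

(K is a triangulation of the cylinder S^1 x I.)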